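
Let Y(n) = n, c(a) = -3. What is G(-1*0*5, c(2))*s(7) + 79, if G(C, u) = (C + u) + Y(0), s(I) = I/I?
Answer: 76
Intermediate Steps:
s(I) = 1
G(C, u) = C + u (G(C, u) = (C + u) + 0 = C + u)
G(-1*0*5, c(2))*s(7) + 79 = (-1*0*5 - 3)*1 + 79 = (0*5 - 3)*1 + 79 = (0 - 3)*1 + 79 = -3*1 + 79 = -3 + 79 = 76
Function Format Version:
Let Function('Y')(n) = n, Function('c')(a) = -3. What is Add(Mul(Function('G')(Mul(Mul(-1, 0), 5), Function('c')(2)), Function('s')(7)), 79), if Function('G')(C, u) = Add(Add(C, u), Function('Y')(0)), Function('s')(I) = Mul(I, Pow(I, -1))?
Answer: 76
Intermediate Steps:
Function('s')(I) = 1
Function('G')(C, u) = Add(C, u) (Function('G')(C, u) = Add(Add(C, u), 0) = Add(C, u))
Add(Mul(Function('G')(Mul(Mul(-1, 0), 5), Function('c')(2)), Function('s')(7)), 79) = Add(Mul(Add(Mul(Mul(-1, 0), 5), -3), 1), 79) = Add(Mul(Add(Mul(0, 5), -3), 1), 79) = Add(Mul(Add(0, -3), 1), 79) = Add(Mul(-3, 1), 79) = Add(-3, 79) = 76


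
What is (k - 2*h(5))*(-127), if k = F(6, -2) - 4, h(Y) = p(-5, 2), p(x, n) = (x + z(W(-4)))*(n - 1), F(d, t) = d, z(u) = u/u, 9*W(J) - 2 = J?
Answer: -1270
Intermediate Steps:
W(J) = 2/9 + J/9
z(u) = 1
p(x, n) = (1 + x)*(-1 + n) (p(x, n) = (x + 1)*(n - 1) = (1 + x)*(-1 + n))
h(Y) = -4 (h(Y) = -1 + 2 - 1*(-5) + 2*(-5) = -1 + 2 + 5 - 10 = -4)
k = 2 (k = 6 - 4 = 2)
(k - 2*h(5))*(-127) = (2 - 2*(-4))*(-127) = (2 + 8)*(-127) = 10*(-127) = -1270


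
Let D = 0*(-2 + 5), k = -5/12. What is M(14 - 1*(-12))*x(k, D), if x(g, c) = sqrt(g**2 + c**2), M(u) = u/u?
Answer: 5/12 ≈ 0.41667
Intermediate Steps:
k = -5/12 (k = -5*1/12 = -5/12 ≈ -0.41667)
M(u) = 1
D = 0 (D = 0*3 = 0)
x(g, c) = sqrt(c**2 + g**2)
M(14 - 1*(-12))*x(k, D) = 1*sqrt(0**2 + (-5/12)**2) = 1*sqrt(0 + 25/144) = 1*sqrt(25/144) = 1*(5/12) = 5/12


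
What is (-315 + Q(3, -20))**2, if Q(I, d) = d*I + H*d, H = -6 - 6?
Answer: 18225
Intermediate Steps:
H = -12
Q(I, d) = -12*d + I*d (Q(I, d) = d*I - 12*d = I*d - 12*d = -12*d + I*d)
(-315 + Q(3, -20))**2 = (-315 - 20*(-12 + 3))**2 = (-315 - 20*(-9))**2 = (-315 + 180)**2 = (-135)**2 = 18225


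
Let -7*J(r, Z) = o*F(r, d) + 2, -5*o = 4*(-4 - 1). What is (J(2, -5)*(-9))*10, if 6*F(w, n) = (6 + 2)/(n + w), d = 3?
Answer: 276/7 ≈ 39.429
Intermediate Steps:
F(w, n) = 4/(3*(n + w)) (F(w, n) = ((6 + 2)/(n + w))/6 = (8/(n + w))/6 = 4/(3*(n + w)))
o = 4 (o = -4*(-4 - 1)/5 = -4*(-5)/5 = -⅕*(-20) = 4)
J(r, Z) = -2/7 - 16/(21*(3 + r)) (J(r, Z) = -(4*(4/(3*(3 + r))) + 2)/7 = -(16/(3*(3 + r)) + 2)/7 = -(2 + 16/(3*(3 + r)))/7 = -2/7 - 16/(21*(3 + r)))
(J(2, -5)*(-9))*10 = ((2*(-17 - 3*2)/(21*(3 + 2)))*(-9))*10 = (((2/21)*(-17 - 6)/5)*(-9))*10 = (((2/21)*(⅕)*(-23))*(-9))*10 = -46/105*(-9)*10 = (138/35)*10 = 276/7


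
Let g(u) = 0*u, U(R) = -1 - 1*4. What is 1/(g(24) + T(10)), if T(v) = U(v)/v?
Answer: -2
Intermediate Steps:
U(R) = -5 (U(R) = -1 - 4 = -5)
T(v) = -5/v
g(u) = 0
1/(g(24) + T(10)) = 1/(0 - 5/10) = 1/(0 - 5*1/10) = 1/(0 - 1/2) = 1/(-1/2) = -2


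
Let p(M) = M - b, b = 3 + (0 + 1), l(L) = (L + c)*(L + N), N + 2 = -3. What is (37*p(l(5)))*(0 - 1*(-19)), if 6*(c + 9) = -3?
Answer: -2812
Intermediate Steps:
c = -19/2 (c = -9 + (⅙)*(-3) = -9 - ½ = -19/2 ≈ -9.5000)
N = -5 (N = -2 - 3 = -5)
l(L) = (-5 + L)*(-19/2 + L) (l(L) = (L - 19/2)*(L - 5) = (-19/2 + L)*(-5 + L) = (-5 + L)*(-19/2 + L))
b = 4 (b = 3 + 1 = 4)
p(M) = -4 + M (p(M) = M - 1*4 = M - 4 = -4 + M)
(37*p(l(5)))*(0 - 1*(-19)) = (37*(-4 + (95/2 + 5² - 29/2*5)))*(0 - 1*(-19)) = (37*(-4 + (95/2 + 25 - 145/2)))*(0 + 19) = (37*(-4 + 0))*19 = (37*(-4))*19 = -148*19 = -2812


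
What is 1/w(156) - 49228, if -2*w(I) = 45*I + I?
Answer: -176630065/3588 ≈ -49228.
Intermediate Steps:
w(I) = -23*I (w(I) = -(45*I + I)/2 = -23*I)
1/w(156) - 49228 = 1/(-23*156) - 49228 = 1/(-3588) - 49228 = -1/3588 - 49228 = -176630065/3588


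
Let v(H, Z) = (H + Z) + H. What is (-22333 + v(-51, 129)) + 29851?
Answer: 7545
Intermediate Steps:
v(H, Z) = Z + 2*H
(-22333 + v(-51, 129)) + 29851 = (-22333 + (129 + 2*(-51))) + 29851 = (-22333 + (129 - 102)) + 29851 = (-22333 + 27) + 29851 = -22306 + 29851 = 7545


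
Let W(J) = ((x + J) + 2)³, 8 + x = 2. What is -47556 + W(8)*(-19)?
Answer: -48772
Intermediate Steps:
x = -6 (x = -8 + 2 = -6)
W(J) = (-4 + J)³ (W(J) = ((-6 + J) + 2)³ = (-4 + J)³)
-47556 + W(8)*(-19) = -47556 + (-4 + 8)³*(-19) = -47556 + 4³*(-19) = -47556 + 64*(-19) = -47556 - 1216 = -48772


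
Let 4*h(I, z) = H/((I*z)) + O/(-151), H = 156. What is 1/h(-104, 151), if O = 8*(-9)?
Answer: 1208/141 ≈ 8.5674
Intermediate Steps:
O = -72
h(I, z) = 18/151 + 39/(I*z) (h(I, z) = (156/((I*z)) - 72/(-151))/4 = (156*(1/(I*z)) - 72*(-1/151))/4 = (156/(I*z) + 72/151)/4 = (72/151 + 156/(I*z))/4 = 18/151 + 39/(I*z))
1/h(-104, 151) = 1/(18/151 + 39/(-104*151)) = 1/(18/151 + 39*(-1/104)*(1/151)) = 1/(18/151 - 3/1208) = 1/(141/1208) = 1208/141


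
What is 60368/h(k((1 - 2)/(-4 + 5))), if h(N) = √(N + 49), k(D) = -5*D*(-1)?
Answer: 2744*√11 ≈ 9100.8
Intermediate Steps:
k(D) = 5*D
h(N) = √(49 + N)
60368/h(k((1 - 2)/(-4 + 5))) = 60368/(√(49 + 5*((1 - 2)/(-4 + 5)))) = 60368/(√(49 + 5*(-1/1))) = 60368/(√(49 + 5*(-1*1))) = 60368/(√(49 + 5*(-1))) = 60368/(√(49 - 5)) = 60368/(√44) = 60368/((2*√11)) = 60368*(√11/22) = 2744*√11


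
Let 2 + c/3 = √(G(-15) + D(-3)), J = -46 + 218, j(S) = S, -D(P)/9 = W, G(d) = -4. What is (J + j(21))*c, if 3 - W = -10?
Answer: -1158 + 6369*I ≈ -1158.0 + 6369.0*I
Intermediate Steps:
W = 13 (W = 3 - 1*(-10) = 3 + 10 = 13)
D(P) = -117 (D(P) = -9*13 = -117)
J = 172
c = -6 + 33*I (c = -6 + 3*√(-4 - 117) = -6 + 3*√(-121) = -6 + 3*(11*I) = -6 + 33*I ≈ -6.0 + 33.0*I)
(J + j(21))*c = (172 + 21)*(-6 + 33*I) = 193*(-6 + 33*I) = -1158 + 6369*I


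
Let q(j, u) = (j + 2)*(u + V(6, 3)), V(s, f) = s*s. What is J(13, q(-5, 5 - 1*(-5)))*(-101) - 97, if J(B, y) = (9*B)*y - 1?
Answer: 1630750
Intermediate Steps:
V(s, f) = s²
q(j, u) = (2 + j)*(36 + u) (q(j, u) = (j + 2)*(u + 6²) = (2 + j)*(u + 36) = (2 + j)*(36 + u))
J(B, y) = -1 + 9*B*y (J(B, y) = 9*B*y - 1 = -1 + 9*B*y)
J(13, q(-5, 5 - 1*(-5)))*(-101) - 97 = (-1 + 9*13*(72 + 2*(5 - 1*(-5)) + 36*(-5) - 5*(5 - 1*(-5))))*(-101) - 97 = (-1 + 9*13*(72 + 2*(5 + 5) - 180 - 5*(5 + 5)))*(-101) - 97 = (-1 + 9*13*(72 + 2*10 - 180 - 5*10))*(-101) - 97 = (-1 + 9*13*(72 + 20 - 180 - 50))*(-101) - 97 = (-1 + 9*13*(-138))*(-101) - 97 = (-1 - 16146)*(-101) - 97 = -16147*(-101) - 97 = 1630847 - 97 = 1630750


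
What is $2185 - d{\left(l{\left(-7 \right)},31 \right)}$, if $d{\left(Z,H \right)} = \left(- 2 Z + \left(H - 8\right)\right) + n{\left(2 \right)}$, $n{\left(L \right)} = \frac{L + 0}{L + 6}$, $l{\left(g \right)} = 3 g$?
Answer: $\frac{8479}{4} \approx 2119.8$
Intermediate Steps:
$n{\left(L \right)} = \frac{L}{6 + L}$
$d{\left(Z,H \right)} = - \frac{31}{4} + H - 2 Z$ ($d{\left(Z,H \right)} = \left(- 2 Z + \left(H - 8\right)\right) + \frac{2}{6 + 2} = \left(- 2 Z + \left(H - 8\right)\right) + \frac{2}{8} = \left(- 2 Z + \left(-8 + H\right)\right) + 2 \cdot \frac{1}{8} = \left(-8 + H - 2 Z\right) + \frac{1}{4} = - \frac{31}{4} + H - 2 Z$)
$2185 - d{\left(l{\left(-7 \right)},31 \right)} = 2185 - \left(- \frac{31}{4} + 31 - 2 \cdot 3 \left(-7\right)\right) = 2185 - \left(- \frac{31}{4} + 31 - -42\right) = 2185 - \left(- \frac{31}{4} + 31 + 42\right) = 2185 - \frac{261}{4} = \frac{8479}{4}$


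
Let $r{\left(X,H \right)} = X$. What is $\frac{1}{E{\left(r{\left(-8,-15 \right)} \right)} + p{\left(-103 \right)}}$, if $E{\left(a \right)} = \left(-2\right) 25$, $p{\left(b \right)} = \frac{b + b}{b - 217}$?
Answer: $- \frac{160}{7897} \approx -0.020261$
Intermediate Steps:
$p{\left(b \right)} = \frac{2 b}{-217 + b}$
$E{\left(a \right)} = -50$
$\frac{1}{E{\left(r{\left(-8,-15 \right)} \right)} + p{\left(-103 \right)}} = \frac{1}{-50 + 2 \left(-103\right) \frac{1}{-217 - 103}} = \frac{1}{-50 + 2 \left(-103\right) \frac{1}{-320}} = \frac{1}{-50 + 2 \left(-103\right) \left(- \frac{1}{320}\right)} = \frac{1}{-50 + \frac{103}{160}} = \frac{1}{- \frac{7897}{160}} = - \frac{160}{7897}$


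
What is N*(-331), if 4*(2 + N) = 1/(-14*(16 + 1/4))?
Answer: 602751/910 ≈ 662.36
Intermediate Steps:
N = -1821/910 (N = -2 + 1/(4*((-14*(16 + 1/4)))) = -2 + 1/(4*((-14*65/4))) = -2 + 1/(4*(-455/2)) = -2 + (1/4)*(-2/455) = -2 - 1/910 = -1821/910 ≈ -2.0011)
N*(-331) = -1821/910*(-331) = 602751/910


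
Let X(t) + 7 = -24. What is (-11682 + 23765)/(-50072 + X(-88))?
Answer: -12083/50103 ≈ -0.24116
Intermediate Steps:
X(t) = -31 (X(t) = -7 - 24 = -31)
(-11682 + 23765)/(-50072 + X(-88)) = (-11682 + 23765)/(-50072 - 31) = 12083/(-50103) = 12083*(-1/50103) = -12083/50103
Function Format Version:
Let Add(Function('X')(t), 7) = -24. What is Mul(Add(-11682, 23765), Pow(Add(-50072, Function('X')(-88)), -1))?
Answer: Rational(-12083, 50103) ≈ -0.24116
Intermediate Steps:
Function('X')(t) = -31 (Function('X')(t) = Add(-7, -24) = -31)
Mul(Add(-11682, 23765), Pow(Add(-50072, Function('X')(-88)), -1)) = Mul(Add(-11682, 23765), Pow(Add(-50072, -31), -1)) = Mul(12083, Pow(-50103, -1)) = Mul(12083, Rational(-1, 50103)) = Rational(-12083, 50103)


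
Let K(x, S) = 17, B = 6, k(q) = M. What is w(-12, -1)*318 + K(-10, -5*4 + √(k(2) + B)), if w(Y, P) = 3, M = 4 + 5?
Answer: 971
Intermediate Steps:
M = 9
k(q) = 9
w(-12, -1)*318 + K(-10, -5*4 + √(k(2) + B)) = 3*318 + 17 = 954 + 17 = 971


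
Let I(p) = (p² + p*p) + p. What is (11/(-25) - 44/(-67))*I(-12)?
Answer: 100188/1675 ≈ 59.814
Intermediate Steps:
I(p) = p + 2*p² (I(p) = (p² + p²) + p = 2*p² + p = p + 2*p²)
(11/(-25) - 44/(-67))*I(-12) = (11/(-25) - 44/(-67))*(-12*(1 + 2*(-12))) = (11*(-1/25) - 44*(-1/67))*(-12*(1 - 24)) = (-11/25 + 44/67)*(-12*(-23)) = (363/1675)*276 = 100188/1675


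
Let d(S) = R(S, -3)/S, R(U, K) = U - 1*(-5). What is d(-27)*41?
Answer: 902/27 ≈ 33.407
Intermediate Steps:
R(U, K) = 5 + U (R(U, K) = U + 5 = 5 + U)
d(S) = (5 + S)/S
d(-27)*41 = ((5 - 27)/(-27))*41 = -1/27*(-22)*41 = (22/27)*41 = 902/27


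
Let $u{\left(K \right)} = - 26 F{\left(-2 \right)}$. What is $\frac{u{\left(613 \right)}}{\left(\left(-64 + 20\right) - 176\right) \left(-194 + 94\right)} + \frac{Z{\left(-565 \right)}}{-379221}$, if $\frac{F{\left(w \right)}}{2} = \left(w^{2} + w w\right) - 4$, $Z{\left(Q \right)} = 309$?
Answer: $- \frac{1784916}{173809625} \approx -0.010269$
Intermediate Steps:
$F{\left(w \right)} = -8 + 4 w^{2}$ ($F{\left(w \right)} = 2 \left(\left(w^{2} + w w\right) - 4\right) = 2 \left(\left(w^{2} + w^{2}\right) - 4\right) = 2 \left(2 w^{2} - 4\right) = 2 \left(-4 + 2 w^{2}\right) = -8 + 4 w^{2}$)
$u{\left(K \right)} = -208$ ($u{\left(K \right)} = - 26 \left(-8 + 4 \left(-2\right)^{2}\right) = - 26 \left(-8 + 4 \cdot 4\right) = - 26 \left(-8 + 16\right) = \left(-26\right) 8 = -208$)
$\frac{u{\left(613 \right)}}{\left(\left(-64 + 20\right) - 176\right) \left(-194 + 94\right)} + \frac{Z{\left(-565 \right)}}{-379221} = - \frac{208}{\left(\left(-64 + 20\right) - 176\right) \left(-194 + 94\right)} + \frac{309}{-379221} = - \frac{208}{\left(-44 - 176\right) \left(-100\right)} + 309 \left(- \frac{1}{379221}\right) = - \frac{208}{\left(-220\right) \left(-100\right)} - \frac{103}{126407} = - \frac{208}{22000} - \frac{103}{126407} = \left(-208\right) \frac{1}{22000} - \frac{103}{126407} = - \frac{13}{1375} - \frac{103}{126407} = - \frac{1784916}{173809625}$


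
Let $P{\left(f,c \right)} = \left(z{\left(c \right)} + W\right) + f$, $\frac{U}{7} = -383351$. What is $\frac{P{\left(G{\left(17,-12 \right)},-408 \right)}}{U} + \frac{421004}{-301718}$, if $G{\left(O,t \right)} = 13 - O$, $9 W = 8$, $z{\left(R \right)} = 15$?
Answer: $- \frac{5083873730639}{3643412756067} \approx -1.3954$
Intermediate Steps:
$U = -2683457$ ($U = 7 \left(-383351\right) = -2683457$)
$W = \frac{8}{9}$ ($W = \frac{1}{9} \cdot 8 = \frac{8}{9} \approx 0.88889$)
$P{\left(f,c \right)} = \frac{143}{9} + f$ ($P{\left(f,c \right)} = \left(15 + \frac{8}{9}\right) + f = \frac{143}{9} + f$)
$\frac{P{\left(G{\left(17,-12 \right)},-408 \right)}}{U} + \frac{421004}{-301718} = \frac{\frac{143}{9} + \left(13 - 17\right)}{-2683457} + \frac{421004}{-301718} = \left(\frac{143}{9} + \left(13 - 17\right)\right) \left(- \frac{1}{2683457}\right) + 421004 \left(- \frac{1}{301718}\right) = \left(\frac{143}{9} - 4\right) \left(- \frac{1}{2683457}\right) - \frac{210502}{150859} = \frac{107}{9} \left(- \frac{1}{2683457}\right) - \frac{210502}{150859} = - \frac{107}{24151113} - \frac{210502}{150859} = - \frac{5083873730639}{3643412756067}$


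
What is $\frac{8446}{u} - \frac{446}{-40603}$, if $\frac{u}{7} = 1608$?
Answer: $\frac{173976557}{228513684} \approx 0.76134$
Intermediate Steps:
$u = 11256$ ($u = 7 \cdot 1608 = 11256$)
$\frac{8446}{u} - \frac{446}{-40603} = \frac{8446}{11256} - \frac{446}{-40603} = 8446 \cdot \frac{1}{11256} - - \frac{446}{40603} = \frac{4223}{5628} + \frac{446}{40603} = \frac{173976557}{228513684}$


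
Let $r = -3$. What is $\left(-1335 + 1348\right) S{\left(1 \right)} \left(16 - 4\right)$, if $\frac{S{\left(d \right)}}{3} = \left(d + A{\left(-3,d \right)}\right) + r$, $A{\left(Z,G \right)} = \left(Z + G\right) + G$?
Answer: $-1404$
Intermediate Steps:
$A{\left(Z,G \right)} = Z + 2 G$ ($A{\left(Z,G \right)} = \left(G + Z\right) + G = Z + 2 G$)
$S{\left(d \right)} = -18 + 9 d$ ($S{\left(d \right)} = 3 \left(\left(d + \left(-3 + 2 d\right)\right) - 3\right) = 3 \left(\left(-3 + 3 d\right) - 3\right) = 3 \left(-6 + 3 d\right) = -18 + 9 d$)
$\left(-1335 + 1348\right) S{\left(1 \right)} \left(16 - 4\right) = \left(-1335 + 1348\right) \left(-18 + 9 \cdot 1\right) \left(16 - 4\right) = 13 \left(-18 + 9\right) 12 = 13 \left(\left(-9\right) 12\right) = 13 \left(-108\right) = -1404$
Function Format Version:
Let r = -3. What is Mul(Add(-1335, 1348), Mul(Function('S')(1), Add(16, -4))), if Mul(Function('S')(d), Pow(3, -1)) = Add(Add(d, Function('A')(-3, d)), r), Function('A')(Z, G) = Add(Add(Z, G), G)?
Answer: -1404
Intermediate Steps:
Function('A')(Z, G) = Add(Z, Mul(2, G)) (Function('A')(Z, G) = Add(Add(G, Z), G) = Add(Z, Mul(2, G)))
Function('S')(d) = Add(-18, Mul(9, d)) (Function('S')(d) = Mul(3, Add(Add(d, Add(-3, Mul(2, d))), -3)) = Mul(3, Add(Add(-3, Mul(3, d)), -3)) = Mul(3, Add(-6, Mul(3, d))) = Add(-18, Mul(9, d)))
Mul(Add(-1335, 1348), Mul(Function('S')(1), Add(16, -4))) = Mul(Add(-1335, 1348), Mul(Add(-18, Mul(9, 1)), Add(16, -4))) = Mul(13, Mul(Add(-18, 9), 12)) = Mul(13, Mul(-9, 12)) = Mul(13, -108) = -1404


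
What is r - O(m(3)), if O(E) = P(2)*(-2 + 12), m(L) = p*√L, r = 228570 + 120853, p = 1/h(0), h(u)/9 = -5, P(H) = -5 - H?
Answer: 349493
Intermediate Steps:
h(u) = -45 (h(u) = 9*(-5) = -45)
p = -1/45 (p = 1/(-45) = -1/45 ≈ -0.022222)
r = 349423
m(L) = -√L/45
O(E) = -70 (O(E) = (-5 - 1*2)*(-2 + 12) = (-5 - 2)*10 = -7*10 = -70)
r - O(m(3)) = 349423 - 1*(-70) = 349423 + 70 = 349493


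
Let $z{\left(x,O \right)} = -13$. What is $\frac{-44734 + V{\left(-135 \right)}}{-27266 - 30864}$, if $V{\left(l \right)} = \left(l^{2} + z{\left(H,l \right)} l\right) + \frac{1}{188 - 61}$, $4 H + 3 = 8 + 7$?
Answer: $\frac{3143757}{7382510} \approx 0.42584$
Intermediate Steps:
$H = 3$ ($H = - \frac{3}{4} + \frac{8 + 7}{4} = - \frac{3}{4} + \frac{1}{4} \cdot 15 = - \frac{3}{4} + \frac{15}{4} = 3$)
$V{\left(l \right)} = \frac{1}{127} + l^{2} - 13 l$ ($V{\left(l \right)} = \left(l^{2} - 13 l\right) + \frac{1}{188 - 61} = \left(l^{2} - 13 l\right) + \frac{1}{127} = \frac{1}{127} + l^{2} - 13 l$)
$\frac{-44734 + V{\left(-135 \right)}}{-27266 - 30864} = \frac{-44734 + \left(\frac{1}{127} + \left(-135\right)^{2} - -1755\right)}{-27266 - 30864} = \frac{-44734 + \left(\frac{1}{127} + 18225 + 1755\right)}{-58130} = \left(-44734 + \frac{2537461}{127}\right) \left(- \frac{1}{58130}\right) = \left(- \frac{3143757}{127}\right) \left(- \frac{1}{58130}\right) = \frac{3143757}{7382510}$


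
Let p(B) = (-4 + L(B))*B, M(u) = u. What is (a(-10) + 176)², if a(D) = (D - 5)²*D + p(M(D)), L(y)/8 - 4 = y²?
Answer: 107205316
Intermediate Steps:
L(y) = 32 + 8*y²
p(B) = B*(28 + 8*B²) (p(B) = (-4 + (32 + 8*B²))*B = (28 + 8*B²)*B = B*(28 + 8*B²))
a(D) = 8*D³ + 28*D + D*(-5 + D)² (a(D) = (D - 5)²*D + (8*D³ + 28*D) = (-5 + D)²*D + (8*D³ + 28*D) = D*(-5 + D)² + (8*D³ + 28*D) = 8*D³ + 28*D + D*(-5 + D)²)
(a(-10) + 176)² = (-10*(53 - 10*(-10) + 9*(-10)²) + 176)² = (-10*(53 + 100 + 9*100) + 176)² = (-10*(53 + 100 + 900) + 176)² = (-10*1053 + 176)² = (-10530 + 176)² = (-10354)² = 107205316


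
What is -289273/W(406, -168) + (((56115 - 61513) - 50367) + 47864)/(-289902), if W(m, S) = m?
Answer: -20964403360/29425053 ≈ -712.47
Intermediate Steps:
-289273/W(406, -168) + (((56115 - 61513) - 50367) + 47864)/(-289902) = -289273/406 + (((56115 - 61513) - 50367) + 47864)/(-289902) = -289273*1/406 + ((-5398 - 50367) + 47864)*(-1/289902) = -289273/406 + (-55765 + 47864)*(-1/289902) = -289273/406 - 7901*(-1/289902) = -289273/406 + 7901/289902 = -20964403360/29425053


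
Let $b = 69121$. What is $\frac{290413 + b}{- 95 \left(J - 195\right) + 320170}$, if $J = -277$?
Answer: $\frac{179767}{182505} \approx 0.985$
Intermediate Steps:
$\frac{290413 + b}{- 95 \left(J - 195\right) + 320170} = \frac{290413 + 69121}{- 95 \left(-277 - 195\right) + 320170} = \frac{359534}{\left(-95\right) \left(-472\right) + 320170} = \frac{359534}{44840 + 320170} = \frac{359534}{365010} = 359534 \cdot \frac{1}{365010} = \frac{179767}{182505}$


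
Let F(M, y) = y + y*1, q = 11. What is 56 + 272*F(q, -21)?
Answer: -11368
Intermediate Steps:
F(M, y) = 2*y (F(M, y) = y + y = 2*y)
56 + 272*F(q, -21) = 56 + 272*(2*(-21)) = 56 + 272*(-42) = 56 - 11424 = -11368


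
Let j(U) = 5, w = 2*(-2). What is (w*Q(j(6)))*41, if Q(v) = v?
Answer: -820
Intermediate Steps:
w = -4
(w*Q(j(6)))*41 = -4*5*41 = -20*41 = -820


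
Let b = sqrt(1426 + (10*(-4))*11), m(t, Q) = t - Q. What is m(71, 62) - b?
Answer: 9 - sqrt(986) ≈ -22.401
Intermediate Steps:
b = sqrt(986) (b = sqrt(1426 - 40*11) = sqrt(1426 - 440) = sqrt(986) ≈ 31.401)
m(71, 62) - b = (71 - 1*62) - sqrt(986) = (71 - 62) - sqrt(986) = 9 - sqrt(986)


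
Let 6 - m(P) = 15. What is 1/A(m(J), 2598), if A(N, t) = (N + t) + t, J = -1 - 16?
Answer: 1/5187 ≈ 0.00019279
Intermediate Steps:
J = -17
m(P) = -9 (m(P) = 6 - 1*15 = 6 - 15 = -9)
A(N, t) = N + 2*t
1/A(m(J), 2598) = 1/(-9 + 2*2598) = 1/(-9 + 5196) = 1/5187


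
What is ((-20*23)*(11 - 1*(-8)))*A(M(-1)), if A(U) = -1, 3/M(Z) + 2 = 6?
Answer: 8740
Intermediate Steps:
M(Z) = 3/4 (M(Z) = 3/(-2 + 6) = 3/4)
((-20*23)*(11 - 1*(-8)))*A(M(-1)) = ((-20*23)*(11 - 1*(-8)))*(-1) = -460*(11 + 8)*(-1) = -460*19*(-1) = -8740*(-1) = 8740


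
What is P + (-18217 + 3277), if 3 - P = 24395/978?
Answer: -14632781/978 ≈ -14962.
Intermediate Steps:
P = -21461/978 (P = 3 - 24395/978 = -21461/978 ≈ -21.944)
P + (-18217 + 3277) = -21461/978 + (-18217 + 3277) = -21461/978 - 14940 = -14632781/978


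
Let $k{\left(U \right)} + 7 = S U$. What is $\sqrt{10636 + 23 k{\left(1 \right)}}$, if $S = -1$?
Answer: $2 \sqrt{2613} \approx 102.23$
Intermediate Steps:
$k{\left(U \right)} = -7 - U$
$\sqrt{10636 + 23 k{\left(1 \right)}} = \sqrt{10636 + 23 \left(-7 - 1\right)} = \sqrt{10636 + 23 \left(-8\right)} = \sqrt{10636 - 184} = \sqrt{10452} = 2 \sqrt{2613}$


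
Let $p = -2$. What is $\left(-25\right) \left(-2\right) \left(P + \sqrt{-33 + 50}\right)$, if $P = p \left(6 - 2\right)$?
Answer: $-400 + 50 \sqrt{17} \approx -193.84$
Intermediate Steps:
$P = -8$ ($P = - 2 \left(6 - 2\right) = \left(-2\right) 4 = -8$)
$\left(-25\right) \left(-2\right) \left(P + \sqrt{-33 + 50}\right) = \left(-25\right) \left(-2\right) \left(-8 + \sqrt{-33 + 50}\right) = 50 \left(-8 + \sqrt{17}\right) = -400 + 50 \sqrt{17}$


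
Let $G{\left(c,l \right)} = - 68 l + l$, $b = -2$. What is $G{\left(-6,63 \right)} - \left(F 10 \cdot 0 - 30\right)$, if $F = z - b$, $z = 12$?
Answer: $-4191$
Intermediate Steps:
$F = 14$ ($F = 12 - -2 = 12 + 2 = 14$)
$G{\left(c,l \right)} = - 67 l$
$G{\left(-6,63 \right)} - \left(F 10 \cdot 0 - 30\right) = \left(-67\right) 63 - \left(14 \cdot 10 \cdot 0 - 30\right) = -4221 - \left(14 \cdot 0 - 30\right) = -4221 - \left(0 - 30\right) = -4221 - -30 = -4221 + 30 = -4191$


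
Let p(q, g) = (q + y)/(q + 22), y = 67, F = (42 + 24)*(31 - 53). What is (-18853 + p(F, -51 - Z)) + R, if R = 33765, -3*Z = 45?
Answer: 4265109/286 ≈ 14913.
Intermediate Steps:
Z = -15 (Z = -1/3*45 = -15)
F = -1452 (F = 66*(-22) = -1452)
p(q, g) = (67 + q)/(22 + q) (p(q, g) = (q + 67)/(q + 22) = (67 + q)/(22 + q))
(-18853 + p(F, -51 - Z)) + R = (-18853 + (67 - 1452)/(22 - 1452)) + 33765 = (-18853 - 1385/(-1430)) + 33765 = (-18853 - 1/1430*(-1385)) + 33765 = (-18853 + 277/286) + 33765 = -5391681/286 + 33765 = 4265109/286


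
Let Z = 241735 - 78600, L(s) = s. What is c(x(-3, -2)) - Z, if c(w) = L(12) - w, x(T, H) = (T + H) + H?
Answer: -163116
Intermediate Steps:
x(T, H) = T + 2*H (x(T, H) = (H + T) + H = T + 2*H)
c(w) = 12 - w
Z = 163135
c(x(-3, -2)) - Z = (12 - (-3 + 2*(-2))) - 1*163135 = (12 - (-3 - 4)) - 163135 = (12 - 1*(-7)) - 163135 = (12 + 7) - 163135 = 19 - 163135 = -163116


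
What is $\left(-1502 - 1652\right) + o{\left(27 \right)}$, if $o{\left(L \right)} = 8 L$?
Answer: $-2938$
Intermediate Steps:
$\left(-1502 - 1652\right) + o{\left(27 \right)} = \left(-1502 - 1652\right) + 8 \cdot 27 = -3154 + 216 = -2938$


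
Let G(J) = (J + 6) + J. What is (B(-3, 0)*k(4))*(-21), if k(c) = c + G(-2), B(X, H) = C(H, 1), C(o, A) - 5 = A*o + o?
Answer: -630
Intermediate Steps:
G(J) = 6 + 2*J (G(J) = (6 + J) + J = 6 + 2*J)
C(o, A) = 5 + o + A*o (C(o, A) = 5 + (A*o + o) = 5 + (o + A*o) = 5 + o + A*o)
B(X, H) = 5 + 2*H (B(X, H) = 5 + H + 1*H = 5 + H + H = 5 + 2*H)
k(c) = 2 + c (k(c) = c + (6 + 2*(-2)) = c + (6 - 4) = c + 2 = 2 + c)
(B(-3, 0)*k(4))*(-21) = ((5 + 2*0)*(2 + 4))*(-21) = ((5 + 0)*6)*(-21) = (5*6)*(-21) = 30*(-21) = -630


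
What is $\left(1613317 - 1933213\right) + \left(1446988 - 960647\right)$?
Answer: $166445$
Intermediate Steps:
$\left(1613317 - 1933213\right) + \left(1446988 - 960647\right) = -319896 + 486341 = 166445$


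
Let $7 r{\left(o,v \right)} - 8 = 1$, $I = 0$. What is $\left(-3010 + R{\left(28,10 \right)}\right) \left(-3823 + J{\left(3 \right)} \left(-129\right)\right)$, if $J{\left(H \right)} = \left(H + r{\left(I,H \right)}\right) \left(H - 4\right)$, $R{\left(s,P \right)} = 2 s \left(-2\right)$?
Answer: $10209386$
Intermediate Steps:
$R{\left(s,P \right)} = - 4 s$
$r{\left(o,v \right)} = \frac{9}{7}$ ($r{\left(o,v \right)} = \frac{8}{7} + \frac{1}{7} \cdot 1 = \frac{8}{7} + \frac{1}{7} = \frac{9}{7}$)
$J{\left(H \right)} = \left(-4 + H\right) \left(\frac{9}{7} + H\right)$ ($J{\left(H \right)} = \left(H + \frac{9}{7}\right) \left(H - 4\right) = \left(\frac{9}{7} + H\right) \left(-4 + H\right) = \left(-4 + H\right) \left(\frac{9}{7} + H\right)$)
$\left(-3010 + R{\left(28,10 \right)}\right) \left(-3823 + J{\left(3 \right)} \left(-129\right)\right) = \left(-3010 - 112\right) \left(-3823 + \left(- \frac{36}{7} + 3^{2} - \frac{57}{7}\right) \left(-129\right)\right) = \left(-3010 - 112\right) \left(-3823 + \left(- \frac{36}{7} + 9 - \frac{57}{7}\right) \left(-129\right)\right) = - 3122 \left(-3823 - - \frac{3870}{7}\right) = - 3122 \left(-3823 + \frac{3870}{7}\right) = \left(-3122\right) \left(- \frac{22891}{7}\right) = 10209386$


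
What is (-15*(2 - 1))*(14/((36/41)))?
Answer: -1435/6 ≈ -239.17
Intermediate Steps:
(-15*(2 - 1))*(14/((36/41))) = (-15*1)*(14/((36*(1/41)))) = -210/36/41 = -210*41/36 = -15*287/18 = -1435/6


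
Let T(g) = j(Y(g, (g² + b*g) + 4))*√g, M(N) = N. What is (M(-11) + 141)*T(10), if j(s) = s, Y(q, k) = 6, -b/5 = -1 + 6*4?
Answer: 780*√10 ≈ 2466.6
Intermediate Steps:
b = -115 (b = -5*(-1 + 6*4) = -5*(-1 + 24) = -5*23 = -115)
T(g) = 6*√g
(M(-11) + 141)*T(10) = (-11 + 141)*(6*√10) = 130*(6*√10) = 780*√10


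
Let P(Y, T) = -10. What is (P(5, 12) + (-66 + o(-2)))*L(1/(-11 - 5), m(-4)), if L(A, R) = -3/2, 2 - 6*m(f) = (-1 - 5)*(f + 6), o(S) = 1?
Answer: 225/2 ≈ 112.50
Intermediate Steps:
m(f) = 19/3 + f (m(f) = ⅓ - (-1 - 5)*(f + 6)/6 = ⅓ - (-1)*(6 + f) = ⅓ - (-36 - 6*f)/6 = ⅓ + (6 + f) = 19/3 + f)
L(A, R) = -3/2 (L(A, R) = -3*½ = -3/2)
(P(5, 12) + (-66 + o(-2)))*L(1/(-11 - 5), m(-4)) = (-10 + (-66 + 1))*(-3/2) = (-10 - 65)*(-3/2) = -75*(-3/2) = 225/2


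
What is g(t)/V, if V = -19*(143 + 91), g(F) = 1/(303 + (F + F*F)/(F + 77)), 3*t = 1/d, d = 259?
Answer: -7747985/10437605593428 ≈ -7.4231e-7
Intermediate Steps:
t = 1/777 (t = (⅓)/259 = (⅓)*(1/259) = 1/777 ≈ 0.0012870)
g(F) = 1/(303 + (F + F²)/(77 + F))
V = -4446 (V = -19*234 = -4446)
g(t)/V = ((77 + 1/777)/(23331 + (1/777)² + 304*(1/777)))/(-4446) = ((59830/777)/(23331 + 1/603729 + 304/777))*(-1/4446) = ((59830/777)/(14085837508/603729))*(-1/4446) = ((603729/14085837508)*(59830/777))*(-1/4446) = (23243955/7042918754)*(-1/4446) = -7747985/10437605593428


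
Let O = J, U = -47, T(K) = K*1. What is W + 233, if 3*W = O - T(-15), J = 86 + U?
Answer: 251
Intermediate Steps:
T(K) = K
J = 39 (J = 86 - 47 = 39)
O = 39
W = 18 (W = (39 - 1*(-15))/3 = (39 + 15)/3 = (⅓)*54 = 18)
W + 233 = 18 + 233 = 251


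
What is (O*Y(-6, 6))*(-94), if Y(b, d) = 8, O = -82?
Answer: 61664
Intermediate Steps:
(O*Y(-6, 6))*(-94) = -82*8*(-94) = -656*(-94) = 61664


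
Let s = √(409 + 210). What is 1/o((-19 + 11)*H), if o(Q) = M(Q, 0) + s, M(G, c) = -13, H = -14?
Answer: 13/450 + √619/450 ≈ 0.084177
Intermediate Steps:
s = √619 ≈ 24.880
o(Q) = -13 + √619
1/o((-19 + 11)*H) = 1/(-13 + √619)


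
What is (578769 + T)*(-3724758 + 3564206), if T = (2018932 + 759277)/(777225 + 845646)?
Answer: -150801709793892416/1622871 ≈ -9.2923e+10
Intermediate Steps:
T = 2778209/1622871 ≈ 1.7119
(578769 + T)*(-3724758 + 3564206) = (578769 + 2778209/1622871)*(-3724758 + 3564206) = (939270204008/1622871)*(-160552) = -150801709793892416/1622871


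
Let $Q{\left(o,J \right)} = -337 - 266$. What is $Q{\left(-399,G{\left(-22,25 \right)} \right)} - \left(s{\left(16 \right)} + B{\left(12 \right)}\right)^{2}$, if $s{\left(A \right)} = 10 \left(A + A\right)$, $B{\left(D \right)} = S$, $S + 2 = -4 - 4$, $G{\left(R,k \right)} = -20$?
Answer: $-96703$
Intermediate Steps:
$Q{\left(o,J \right)} = -603$ ($Q{\left(o,J \right)} = -337 - 266 = -603$)
$S = -10$ ($S = -2 - 8 = -10$)
$B{\left(D \right)} = -10$
$s{\left(A \right)} = 20 A$ ($s{\left(A \right)} = 10 \cdot 2 A = 20 A$)
$Q{\left(-399,G{\left(-22,25 \right)} \right)} - \left(s{\left(16 \right)} + B{\left(12 \right)}\right)^{2} = -603 - \left(20 \cdot 16 - 10\right)^{2} = -603 - \left(320 - 10\right)^{2} = -603 - 310^{2} = -603 - 96100 = -96703$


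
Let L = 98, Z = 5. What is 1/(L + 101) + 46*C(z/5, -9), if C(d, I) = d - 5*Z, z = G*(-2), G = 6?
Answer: -1254093/995 ≈ -1260.4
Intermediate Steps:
z = -12 (z = 6*(-2) = -12)
C(d, I) = -25 + d (C(d, I) = d - 5*5 = d - 25 = -25 + d)
1/(L + 101) + 46*C(z/5, -9) = 1/(98 + 101) + 46*(-25 - 12/5) = 1/199 + 46*(-25 - 12*1/5) = 1/199 + 46*(-25 - 12/5) = 1/199 + 46*(-137/5) = 1/199 - 6302/5 = -1254093/995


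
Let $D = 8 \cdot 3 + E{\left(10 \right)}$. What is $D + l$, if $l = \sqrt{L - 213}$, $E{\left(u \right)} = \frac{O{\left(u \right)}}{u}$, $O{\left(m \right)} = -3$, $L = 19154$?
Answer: $\frac{237}{10} + \sqrt{18941} \approx 161.33$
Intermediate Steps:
$E{\left(u \right)} = - \frac{3}{u}$
$l = \sqrt{18941}$ ($l = \sqrt{19154 - 213} = \sqrt{18941} \approx 137.63$)
$D = \frac{237}{10}$ ($D = 8 \cdot 3 - \frac{3}{10} = 24 - \frac{3}{10} = \frac{237}{10} \approx 23.7$)
$D + l = \frac{237}{10} + \sqrt{18941}$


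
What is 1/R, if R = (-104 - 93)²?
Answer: 1/38809 ≈ 2.5767e-5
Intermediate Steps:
R = 38809 (R = (-197)² = 38809)
1/R = 1/38809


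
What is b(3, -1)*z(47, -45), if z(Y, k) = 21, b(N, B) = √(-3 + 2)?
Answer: 21*I ≈ 21.0*I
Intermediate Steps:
b(N, B) = I (b(N, B) = √(-1) = I)
b(3, -1)*z(47, -45) = I*21 = 21*I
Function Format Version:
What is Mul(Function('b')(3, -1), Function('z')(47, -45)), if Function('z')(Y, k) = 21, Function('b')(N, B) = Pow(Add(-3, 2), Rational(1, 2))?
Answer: Mul(21, I) ≈ Mul(21.000, I)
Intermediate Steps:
Function('b')(N, B) = I (Function('b')(N, B) = Pow(-1, Rational(1, 2)) = I)
Mul(Function('b')(3, -1), Function('z')(47, -45)) = Mul(I, 21) = Mul(21, I)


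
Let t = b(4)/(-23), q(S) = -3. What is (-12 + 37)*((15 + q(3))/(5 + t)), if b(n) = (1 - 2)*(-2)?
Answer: 6900/113 ≈ 61.062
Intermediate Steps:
b(n) = 2 (b(n) = -1*(-2) = 2)
t = -2/23 (t = 2/(-23) = 2*(-1/23) = -2/23 ≈ -0.086957)
(-12 + 37)*((15 + q(3))/(5 + t)) = (-12 + 37)*((15 - 3)/(5 - 2/23)) = 25*(12/(113/23)) = 25*(12*(23/113)) = 25*(276/113) = 6900/113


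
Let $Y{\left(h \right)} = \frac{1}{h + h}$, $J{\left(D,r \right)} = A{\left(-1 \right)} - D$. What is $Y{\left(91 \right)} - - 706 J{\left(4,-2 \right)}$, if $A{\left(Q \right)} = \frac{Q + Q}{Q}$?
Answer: $- \frac{256983}{182} \approx -1412.0$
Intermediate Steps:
$A{\left(Q \right)} = 2$ ($A{\left(Q \right)} = \frac{2 Q}{Q} = 2$)
$J{\left(D,r \right)} = 2 - D$
$Y{\left(h \right)} = \frac{1}{2 h}$
$Y{\left(91 \right)} - - 706 J{\left(4,-2 \right)} = \frac{1}{2 \cdot 91} - - 706 \left(2 - 4\right) = \frac{1}{2} \cdot \frac{1}{91} - - 706 \left(2 - 4\right) = \frac{1}{182} - \left(-706\right) \left(-2\right) = \frac{1}{182} - 1412 = - \frac{256983}{182}$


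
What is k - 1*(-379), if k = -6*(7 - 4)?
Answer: 361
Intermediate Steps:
k = -18 (k = -6*3 = -18)
k - 1*(-379) = -18 - 1*(-379) = -18 + 379 = 361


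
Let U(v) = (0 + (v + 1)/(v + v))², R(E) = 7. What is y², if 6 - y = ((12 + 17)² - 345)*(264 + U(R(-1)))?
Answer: 41266465514404/2401 ≈ 1.7187e+10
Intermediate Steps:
U(v) = (1 + v)²/(4*v²) (U(v) = (0 + (1 + v)/((2*v)))² = (0 + (1 + v)*(1/(2*v)))² = (0 + (1 + v)/(2*v))² = ((1 + v)/(2*v))² = (1 + v)²/(4*v²))
y = -6423898/49 (y = 6 - ((12 + 17)² - 345)*(264 + (¼)*(1 + 7)²/7²) = 6 - (29² - 345)*(264 + (¼)*(1/49)*8²) = 6 - (841 - 345)*(264 + (¼)*(1/49)*64) = 6 - 496*(264 + 16/49) = 6 - 496*12952/49 = 6 - 1*6424192/49 = 6 - 6424192/49 = -6423898/49 ≈ -1.3110e+5)
y² = (-6423898/49)² = 41266465514404/2401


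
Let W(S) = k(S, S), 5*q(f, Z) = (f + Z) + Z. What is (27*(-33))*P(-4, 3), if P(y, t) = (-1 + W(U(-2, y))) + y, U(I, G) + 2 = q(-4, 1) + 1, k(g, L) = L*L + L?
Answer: 98901/25 ≈ 3956.0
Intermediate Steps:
q(f, Z) = f/5 + 2*Z/5 (q(f, Z) = ((f + Z) + Z)/5 = ((Z + f) + Z)/5 = (f + 2*Z)/5 = f/5 + 2*Z/5)
k(g, L) = L + L**2 (k(g, L) = L**2 + L = L + L**2)
U(I, G) = -7/5 (U(I, G) = -2 + (((1/5)*(-4) + (2/5)*1) + 1) = -2 + ((-4/5 + 2/5) + 1) = -2 + (-2/5 + 1) = -2 + 3/5 = -7/5)
W(S) = S*(1 + S)
P(y, t) = -11/25 + y (P(y, t) = (-1 - 7*(1 - 7/5)/5) + y = (-1 - 7/5*(-2/5)) + y = (-1 + 14/25) + y = -11/25 + y)
(27*(-33))*P(-4, 3) = (27*(-33))*(-11/25 - 4) = -891*(-111/25) = 98901/25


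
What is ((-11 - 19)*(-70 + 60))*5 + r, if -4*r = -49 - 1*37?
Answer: 3043/2 ≈ 1521.5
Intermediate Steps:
r = 43/2 (r = -(-49 - 1*37)/4 = -(-49 - 37)/4 = -¼*(-86) = 43/2 ≈ 21.500)
((-11 - 19)*(-70 + 60))*5 + r = ((-11 - 19)*(-70 + 60))*5 + 43/2 = -30*(-10)*5 + 43/2 = 300*5 + 43/2 = 1500 + 43/2 = 3043/2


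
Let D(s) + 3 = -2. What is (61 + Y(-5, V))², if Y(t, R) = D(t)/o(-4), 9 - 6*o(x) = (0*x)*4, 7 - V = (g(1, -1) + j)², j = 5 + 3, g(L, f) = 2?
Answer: 29929/9 ≈ 3325.4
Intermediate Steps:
j = 8
D(s) = -5 (D(s) = -3 - 2 = -5)
V = -93 (V = 7 - (2 + 8)² = 7 - 1*10² = 7 - 1*100 = 7 - 100 = -93)
o(x) = 3/2 (o(x) = 3/2 - 0*x*4/6 = 3/2 - 0*4 = 3/2 - ⅙*0 = 3/2 + 0 = 3/2)
Y(t, R) = -10/3 (Y(t, R) = -5/3/2 = -5*⅔ = -10/3)
(61 + Y(-5, V))² = (61 - 10/3)² = (173/3)² = 29929/9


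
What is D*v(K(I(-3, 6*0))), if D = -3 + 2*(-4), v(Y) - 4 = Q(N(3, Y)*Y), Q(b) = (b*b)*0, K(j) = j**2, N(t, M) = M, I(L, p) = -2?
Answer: -44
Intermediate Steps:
Q(b) = 0 (Q(b) = b**2*0 = 0)
v(Y) = 4 (v(Y) = 4 + 0 = 4)
D = -11 (D = -3 - 8 = -11)
D*v(K(I(-3, 6*0))) = -11*4 = -44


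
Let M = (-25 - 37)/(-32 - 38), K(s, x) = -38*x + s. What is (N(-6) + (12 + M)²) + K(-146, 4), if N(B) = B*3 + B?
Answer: -191049/1225 ≈ -155.96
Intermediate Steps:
K(s, x) = s - 38*x
M = 31/35 (M = -62/(-70) = -62*(-1/70) = 31/35 ≈ 0.88571)
N(B) = 4*B (N(B) = 3*B + B = 4*B)
(N(-6) + (12 + M)²) + K(-146, 4) = (4*(-6) + (12 + 31/35)²) + (-146 - 38*4) = (-24 + (451/35)²) + (-146 - 152) = (-24 + 203401/1225) - 298 = 174001/1225 - 298 = -191049/1225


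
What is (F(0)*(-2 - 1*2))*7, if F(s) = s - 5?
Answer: 140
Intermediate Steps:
F(s) = -5 + s
(F(0)*(-2 - 1*2))*7 = ((-5 + 0)*(-2 - 1*2))*7 = -5*(-2 - 2)*7 = -5*(-4)*7 = 20*7 = 140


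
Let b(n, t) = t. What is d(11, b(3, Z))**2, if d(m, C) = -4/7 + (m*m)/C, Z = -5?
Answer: 751689/1225 ≈ 613.62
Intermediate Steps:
d(m, C) = -4/7 + m**2/C (d(m, C) = -4*1/7 + m**2/C = -4/7 + m**2/C)
d(11, b(3, Z))**2 = (-4/7 + 11**2/(-5))**2 = (-4/7 - 1/5*121)**2 = (-4/7 - 121/5)**2 = (-867/35)**2 = 751689/1225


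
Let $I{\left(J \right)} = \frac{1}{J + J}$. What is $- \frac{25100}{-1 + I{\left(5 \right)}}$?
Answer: $\frac{251000}{9} \approx 27889.0$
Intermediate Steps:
$I{\left(J \right)} = \frac{1}{2 J}$
$- \frac{25100}{-1 + I{\left(5 \right)}} = - \frac{25100}{-1 + \frac{1}{2 \cdot 5}} = - \frac{25100}{-1 + \frac{1}{2} \cdot \frac{1}{5}} = - \frac{25100}{-1 + \frac{1}{10}} = - \frac{25100}{- \frac{9}{10}} = \left(-25100\right) \left(- \frac{10}{9}\right) = \frac{251000}{9}$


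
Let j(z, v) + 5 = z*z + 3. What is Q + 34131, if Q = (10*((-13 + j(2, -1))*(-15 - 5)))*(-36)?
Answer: -45069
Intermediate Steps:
j(z, v) = -2 + z**2 (j(z, v) = -5 + (z*z + 3) = -5 + (z**2 + 3) = -5 + (3 + z**2) = -2 + z**2)
Q = -79200 (Q = (10*((-13 + (-2 + 2**2))*(-15 - 5)))*(-36) = (10*((-13 + (-2 + 4))*(-20)))*(-36) = (10*((-13 + 2)*(-20)))*(-36) = (10*(-11*(-20)))*(-36) = (10*220)*(-36) = 2200*(-36) = -79200)
Q + 34131 = -79200 + 34131 = -45069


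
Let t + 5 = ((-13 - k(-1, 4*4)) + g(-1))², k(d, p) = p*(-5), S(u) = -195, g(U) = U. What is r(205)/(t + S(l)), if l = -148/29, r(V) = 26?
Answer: 13/2078 ≈ 0.0062560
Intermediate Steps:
l = -148/29 (l = -148*1/29 = -148/29 ≈ -5.1034)
k(d, p) = -5*p
t = 4351 (t = -5 + ((-13 - (-5)*4*4) - 1)² = -5 + ((-13 - (-5)*16) - 1)² = -5 + ((-13 - 1*(-80)) - 1)² = -5 + ((-13 + 80) - 1)² = -5 + (67 - 1)² = -5 + 66² = -5 + 4356 = 4351)
r(205)/(t + S(l)) = 26/(4351 - 195) = 26/4156 = 26*(1/4156) = 13/2078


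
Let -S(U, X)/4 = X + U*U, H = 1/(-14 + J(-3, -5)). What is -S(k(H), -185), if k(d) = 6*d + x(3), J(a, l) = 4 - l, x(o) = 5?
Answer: -17056/25 ≈ -682.24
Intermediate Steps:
H = -⅕ (H = 1/(-14 + (4 - 1*(-5))) = 1/(-14 + (4 + 5)) = 1/(-14 + 9) = 1/(-5) = -⅕ ≈ -0.20000)
k(d) = 5 + 6*d (k(d) = 6*d + 5 = 5 + 6*d)
S(U, X) = -4*X - 4*U² (S(U, X) = -4*(X + U*U) = -4*(X + U²) = -4*X - 4*U²)
-S(k(H), -185) = -(-4*(-185) - 4*(5 + 6*(-⅕))²) = -(740 - 4*(5 - 6/5)²) = -(740 - 4*(19/5)²) = -(740 - 4*361/25) = -(740 - 1444/25) = -1*17056/25 = -17056/25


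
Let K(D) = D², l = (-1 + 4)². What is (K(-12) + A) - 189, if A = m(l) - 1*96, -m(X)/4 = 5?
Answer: -161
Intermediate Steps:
l = 9 (l = 3² = 9)
m(X) = -20 (m(X) = -4*5 = -20)
A = -116 (A = -20 - 1*96 = -20 - 96 = -116)
(K(-12) + A) - 189 = ((-12)² - 116) - 189 = (144 - 116) - 189 = 28 - 189 = -161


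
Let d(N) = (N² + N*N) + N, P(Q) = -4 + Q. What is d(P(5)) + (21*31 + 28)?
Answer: 682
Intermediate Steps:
d(N) = N + 2*N² (d(N) = (N² + N²) + N = 2*N² + N = N + 2*N²)
d(P(5)) + (21*31 + 28) = (-4 + 5)*(1 + 2*(-4 + 5)) + (21*31 + 28) = 1*(1 + 2*1) + (651 + 28) = 1*(1 + 2) + 679 = 1*3 + 679 = 3 + 679 = 682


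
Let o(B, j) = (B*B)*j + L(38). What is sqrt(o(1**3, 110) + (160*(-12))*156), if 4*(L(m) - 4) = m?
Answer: I*sqrt(1197586)/2 ≈ 547.17*I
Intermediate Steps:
L(m) = 4 + m/4
o(B, j) = 27/2 + j*B**2 (o(B, j) = (B*B)*j + (4 + (1/4)*38) = B**2*j + (4 + 19/2) = j*B**2 + 27/2 = 27/2 + j*B**2)
sqrt(o(1**3, 110) + (160*(-12))*156) = sqrt((27/2 + 110*(1**3)**2) + (160*(-12))*156) = sqrt((27/2 + 110*1**2) - 1920*156) = sqrt((27/2 + 110*1) - 299520) = sqrt((27/2 + 110) - 299520) = sqrt(247/2 - 299520) = sqrt(-598793/2) = I*sqrt(1197586)/2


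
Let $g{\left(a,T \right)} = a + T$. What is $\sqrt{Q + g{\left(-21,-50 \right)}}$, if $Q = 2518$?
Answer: $\sqrt{2447} \approx 49.467$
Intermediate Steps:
$g{\left(a,T \right)} = T + a$
$\sqrt{Q + g{\left(-21,-50 \right)}} = \sqrt{2518 - 71} = \sqrt{2447}$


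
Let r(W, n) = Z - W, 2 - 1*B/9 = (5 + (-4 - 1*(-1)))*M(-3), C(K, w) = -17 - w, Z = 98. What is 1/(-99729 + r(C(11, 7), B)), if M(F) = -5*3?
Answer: -1/99607 ≈ -1.0039e-5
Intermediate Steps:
M(F) = -15
B = 288 (B = 18 - 9*(5 + (-4 - 1*(-1)))*(-15) = 18 - 9*(5 + (-4 + 1))*(-15) = 18 - 9*(5 - 3)*(-15) = 18 - 18*(-15) = 18 - 9*(-30) = 18 + 270 = 288)
r(W, n) = 98 - W
1/(-99729 + r(C(11, 7), B)) = 1/(-99729 + (98 - (-17 - 1*7))) = 1/(-99729 + (98 - (-17 - 7))) = 1/(-99729 + (98 - 1*(-24))) = 1/(-99729 + (98 + 24)) = 1/(-99729 + 122) = 1/(-99607) = -1/99607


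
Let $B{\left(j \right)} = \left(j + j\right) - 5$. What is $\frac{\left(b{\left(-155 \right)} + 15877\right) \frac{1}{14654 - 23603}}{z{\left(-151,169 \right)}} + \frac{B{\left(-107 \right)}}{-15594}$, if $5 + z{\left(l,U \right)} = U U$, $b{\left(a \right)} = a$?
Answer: $\frac{2321656882}{166042081689} \approx 0.013982$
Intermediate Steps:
$z{\left(l,U \right)} = -5 + U^{2}$ ($z{\left(l,U \right)} = -5 + U U = -5 + U^{2}$)
$B{\left(j \right)} = -5 + 2 j$ ($B{\left(j \right)} = 2 j - 5 = -5 + 2 j$)
$\frac{\left(b{\left(-155 \right)} + 15877\right) \frac{1}{14654 - 23603}}{z{\left(-151,169 \right)}} + \frac{B{\left(-107 \right)}}{-15594} = \frac{\left(-155 + 15877\right) \frac{1}{14654 - 23603}}{-5 + 169^{2}} + \frac{-5 + 2 \left(-107\right)}{-15594} = \frac{15722 \frac{1}{-8949}}{-5 + 28561} + \left(-5 - 214\right) \left(- \frac{1}{15594}\right) = \frac{15722 \left(- \frac{1}{8949}\right)}{28556} - - \frac{73}{5198} = \left(- \frac{15722}{8949}\right) \frac{1}{28556} + \frac{73}{5198} = - \frac{7861}{127773822} + \frac{73}{5198} = \frac{2321656882}{166042081689}$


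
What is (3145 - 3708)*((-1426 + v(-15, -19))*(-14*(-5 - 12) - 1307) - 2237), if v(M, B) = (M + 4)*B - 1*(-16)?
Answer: -721558816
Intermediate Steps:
v(M, B) = 16 + B*(4 + M) (v(M, B) = (4 + M)*B + 16 = B*(4 + M) + 16 = 16 + B*(4 + M))
(3145 - 3708)*((-1426 + v(-15, -19))*(-14*(-5 - 12) - 1307) - 2237) = (3145 - 3708)*((-1426 + (16 + 4*(-19) - 19*(-15)))*(-14*(-5 - 12) - 1307) - 2237) = -563*((-1426 + (16 - 76 + 285))*(-14*(-17) - 1307) - 2237) = -563*((-1426 + 225)*(238 - 1307) - 2237) = -563*(-1201*(-1069) - 2237) = -563*(1283869 - 2237) = -563*1281632 = -721558816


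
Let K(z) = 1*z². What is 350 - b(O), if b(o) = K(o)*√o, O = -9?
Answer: 350 - 243*I ≈ 350.0 - 243.0*I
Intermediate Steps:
K(z) = z²
b(o) = o^(5/2) (b(o) = o²*√o = o^(5/2))
350 - b(O) = 350 - (-9)^(5/2) = 350 - 243*I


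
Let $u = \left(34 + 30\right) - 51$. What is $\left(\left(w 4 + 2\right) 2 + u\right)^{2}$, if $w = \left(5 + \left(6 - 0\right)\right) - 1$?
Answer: $9409$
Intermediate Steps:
$w = 10$ ($w = \left(5 + \left(6 + 0\right)\right) - 1 = \left(5 + 6\right) - 1 = 11 - 1 = 10$)
$u = 13$ ($u = 64 - 51 = 13$)
$\left(\left(w 4 + 2\right) 2 + u\right)^{2} = \left(\left(10 \cdot 4 + 2\right) 2 + 13\right)^{2} = \left(\left(40 + 2\right) 2 + 13\right)^{2} = \left(42 \cdot 2 + 13\right)^{2} = \left(84 + 13\right)^{2} = 97^{2} = 9409$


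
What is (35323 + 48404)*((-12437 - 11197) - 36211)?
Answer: -5010642315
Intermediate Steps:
(35323 + 48404)*((-12437 - 11197) - 36211) = 83727*(-23634 - 36211) = 83727*(-59845) = -5010642315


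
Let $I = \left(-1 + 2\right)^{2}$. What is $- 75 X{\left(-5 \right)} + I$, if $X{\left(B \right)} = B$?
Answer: $376$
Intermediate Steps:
$I = 1$ ($I = 1^{2} = 1$)
$- 75 X{\left(-5 \right)} + I = \left(-75\right) \left(-5\right) + 1 = 375 + 1 = 376$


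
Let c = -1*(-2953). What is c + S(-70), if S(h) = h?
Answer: 2883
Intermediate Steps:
c = 2953
c + S(-70) = 2953 - 70 = 2883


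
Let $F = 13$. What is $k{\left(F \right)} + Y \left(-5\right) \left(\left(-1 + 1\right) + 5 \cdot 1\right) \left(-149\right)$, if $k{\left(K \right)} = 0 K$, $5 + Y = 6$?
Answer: $3725$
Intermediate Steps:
$Y = 1$ ($Y = -5 + 6 = 1$)
$k{\left(K \right)} = 0$
$k{\left(F \right)} + Y \left(-5\right) \left(\left(-1 + 1\right) + 5 \cdot 1\right) \left(-149\right) = 0 + 1 \left(-5\right) \left(\left(-1 + 1\right) + 5 \cdot 1\right) \left(-149\right) = 0 + - 5 \left(0 + 5\right) \left(-149\right) = 0 + \left(-5\right) 5 \left(-149\right) = 0 - -3725 = 0 + 3725 = 3725$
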